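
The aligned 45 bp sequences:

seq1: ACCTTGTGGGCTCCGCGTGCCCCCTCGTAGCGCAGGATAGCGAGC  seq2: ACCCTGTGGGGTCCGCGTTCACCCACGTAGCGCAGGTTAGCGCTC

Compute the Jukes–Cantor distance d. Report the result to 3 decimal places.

0.203

The sequences differ at 8 of 45 sites (4, 11, 19, 21, 25, 37, 43, 44), so p = 8/45 ≈ 0.177778.
d = −(3/4) ln(1 − 4p/3) = −0.75 ln(1 − 0.237037) = −0.75 ln(0.762963)
  = −0.75 × (-0.270546) = 0.202910 substitutions/site.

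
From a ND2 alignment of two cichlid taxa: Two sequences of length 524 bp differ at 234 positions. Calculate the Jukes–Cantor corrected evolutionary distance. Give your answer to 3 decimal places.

0.679

p = 234/524 ≈ 0.446565.
d = −(3/4) ln(1 − 4p/3) = −0.75 ln(1 − 0.59542) = −0.75 ln(0.40458)
  = −0.75 × (-0.904906) = 0.678680 substitutions/site.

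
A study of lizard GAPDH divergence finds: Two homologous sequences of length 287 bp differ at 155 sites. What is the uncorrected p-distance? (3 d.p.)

p = 155/287 = 0.540069… ≈ 0.540 (to 3 d.p.).

0.540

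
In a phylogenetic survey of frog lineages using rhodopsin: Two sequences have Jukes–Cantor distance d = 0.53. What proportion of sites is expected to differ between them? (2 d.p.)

0.38

p = (3/4)(1 − e^(−4d/3)) = 0.75 × (1 − e^(-0.706667)) = 0.75 × (1 − 0.493286) = 0.380036.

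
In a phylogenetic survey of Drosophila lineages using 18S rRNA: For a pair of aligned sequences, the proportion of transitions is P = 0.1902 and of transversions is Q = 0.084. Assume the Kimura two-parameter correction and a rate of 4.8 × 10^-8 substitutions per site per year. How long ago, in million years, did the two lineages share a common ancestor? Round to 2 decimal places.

Under the Kimura two-parameter model, d = −½ ln(1 − 2P − Q) − ¼ ln(1 − 2Q).
1 − 2P − Q = 0.5356, giving −½ ln(0.5356) = 0.312184.
1 − 2Q = 0.832, giving −¼ ln(0.832) = 0.045981.
d = 0.312184 + 0.045981 = 0.358165.
Under a molecular clock d = 2μt, so t = d/(2μ) = 0.358165 / (2 × 4.8 × 10^-8) = 3.73 million years.

3.73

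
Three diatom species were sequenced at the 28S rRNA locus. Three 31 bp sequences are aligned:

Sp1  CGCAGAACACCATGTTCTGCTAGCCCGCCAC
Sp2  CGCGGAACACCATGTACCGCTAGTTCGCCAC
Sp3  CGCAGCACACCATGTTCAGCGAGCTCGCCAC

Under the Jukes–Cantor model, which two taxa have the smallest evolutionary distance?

Sp1 and Sp3

Sp1–Sp2: 5/31 differ, p = 0.161, d = 0.182.
Sp1–Sp3: 4/31 differ, p = 0.129, d = 0.142.
Sp2–Sp3: 6/31 differ, p = 0.194, d = 0.224.
The smallest distance is between Sp1 and Sp3.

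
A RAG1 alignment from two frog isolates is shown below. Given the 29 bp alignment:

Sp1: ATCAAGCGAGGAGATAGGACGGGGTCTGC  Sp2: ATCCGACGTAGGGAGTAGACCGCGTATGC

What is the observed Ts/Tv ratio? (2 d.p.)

0.71

Transitions are A↔G and C↔T; transversions are all other mismatches.
Transitions: 5. Transversions: 7.
R = 5/7 = 0.714285… ≈ 0.71 (to 2 d.p.).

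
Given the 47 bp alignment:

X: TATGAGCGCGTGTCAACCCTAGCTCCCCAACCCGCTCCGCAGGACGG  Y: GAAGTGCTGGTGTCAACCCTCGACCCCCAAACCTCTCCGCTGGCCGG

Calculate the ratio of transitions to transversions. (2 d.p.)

0.09

Transitions are A↔G and C↔T; transversions are all other mismatches.
Transitions: 1. Transversions: 11.
R = 1/11 = 0.090909… ≈ 0.09 (to 2 d.p.).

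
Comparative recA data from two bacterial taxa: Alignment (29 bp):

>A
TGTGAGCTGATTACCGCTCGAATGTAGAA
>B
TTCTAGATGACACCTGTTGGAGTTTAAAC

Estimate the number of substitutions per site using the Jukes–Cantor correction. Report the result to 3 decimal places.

0.774

The sequences differ at 14 of 29 sites, so p = 14/29 ≈ 0.482759.
d = −(3/4) ln(1 − 4p/3) = −0.75 ln(1 − 0.643679) = −0.75 ln(0.356321)
  = −0.75 × (-1.031923) = 0.773942 substitutions/site.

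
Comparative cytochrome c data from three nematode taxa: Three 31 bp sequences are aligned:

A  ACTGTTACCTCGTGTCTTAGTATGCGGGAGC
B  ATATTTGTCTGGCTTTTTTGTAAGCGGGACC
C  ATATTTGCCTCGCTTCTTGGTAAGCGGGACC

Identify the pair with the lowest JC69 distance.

B and C

A–B: 12/31 differ, p = 0.387, d = 0.544.
A–C: 9/31 differ, p = 0.290, d = 0.367.
B–C: 4/31 differ, p = 0.129, d = 0.142.
The smallest distance is between B and C.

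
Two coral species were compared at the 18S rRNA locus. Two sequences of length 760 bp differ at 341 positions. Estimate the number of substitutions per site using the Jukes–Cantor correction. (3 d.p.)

0.684

p = 341/760 ≈ 0.448684.
d = −(3/4) ln(1 − 4p/3) = −0.75 ln(1 − 0.598245) = −0.75 ln(0.401755)
  = −0.75 × (-0.911913) = 0.683935 substitutions/site.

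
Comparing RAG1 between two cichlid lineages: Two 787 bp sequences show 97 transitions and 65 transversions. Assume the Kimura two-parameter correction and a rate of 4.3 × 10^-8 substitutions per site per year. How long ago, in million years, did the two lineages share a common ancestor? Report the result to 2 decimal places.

P = 97/787 ≈ 0.123253 and Q = 65/787 ≈ 0.082592.
Under the Kimura two-parameter model, d = −½ ln(1 − 2P − Q) − ¼ ln(1 − 2Q).
1 − 2P − Q = 0.670902, giving −½ ln(0.670902) = 0.199566.
1 − 2Q = 0.834816, giving −¼ ln(0.834816) = 0.045136.
d = 0.199566 + 0.045136 = 0.244702.
Under a molecular clock d = 2μt, so t = d/(2μ) = 0.244702 / (2 × 4.3 × 10^-8) = 2.85 million years.

2.85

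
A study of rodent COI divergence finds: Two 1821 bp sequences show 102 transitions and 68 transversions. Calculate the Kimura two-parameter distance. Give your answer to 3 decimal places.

P = 102/1821 ≈ 0.056013 and Q = 68/1821 ≈ 0.037342.
Under the Kimura two-parameter model, d = −½ ln(1 − 2P − Q) − ¼ ln(1 − 2Q).
1 − 2P − Q = 0.850632, giving −½ ln(0.850632) = 0.080888.
1 − 2Q = 0.925316, giving −¼ ln(0.925316) = 0.019405.
d = 0.080888 + 0.019405 = 0.100293.

0.100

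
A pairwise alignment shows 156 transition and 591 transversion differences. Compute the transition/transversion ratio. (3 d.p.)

0.264

R = 156/591 = 0.263959… ≈ 0.264 (to 3 d.p.).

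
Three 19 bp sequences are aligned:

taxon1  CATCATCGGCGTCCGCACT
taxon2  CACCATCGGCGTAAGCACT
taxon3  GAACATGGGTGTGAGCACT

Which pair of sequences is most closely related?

taxon1–taxon2: 3/19 differ, p = 0.158, d = 0.177.
taxon1–taxon3: 6/19 differ, p = 0.316, d = 0.410.
taxon2–taxon3: 5/19 differ, p = 0.263, d = 0.324.
The smallest distance is between taxon1 and taxon2.

taxon1 and taxon2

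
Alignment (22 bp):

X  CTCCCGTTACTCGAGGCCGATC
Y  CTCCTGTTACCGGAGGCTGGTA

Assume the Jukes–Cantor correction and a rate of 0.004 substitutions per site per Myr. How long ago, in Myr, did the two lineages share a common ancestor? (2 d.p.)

The sequences differ at 6 of 22 sites (5, 11, 12, 18, 20, 22), so p = 6/22 ≈ 0.272727.
d = −(3/4) ln(1 − 4p/3) = −0.75 ln(1 − 0.363636) = −0.75 ln(0.636364)
  = −0.75 × (-0.451985) = 0.338989 substitutions/site.
Under a molecular clock d = 2μt, so t = d/(2μ) = 0.338989 / (2 × 0.004) = 42.37 Myr.

42.37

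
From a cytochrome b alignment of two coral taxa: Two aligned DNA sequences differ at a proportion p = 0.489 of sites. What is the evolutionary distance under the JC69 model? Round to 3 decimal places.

d = −(3/4) ln(1 − 4p/3) = −0.75 ln(1 − 0.652) = −0.75 ln(0.348)
  = −0.75 × (-1.055553) = 0.791665 substitutions/site.

0.792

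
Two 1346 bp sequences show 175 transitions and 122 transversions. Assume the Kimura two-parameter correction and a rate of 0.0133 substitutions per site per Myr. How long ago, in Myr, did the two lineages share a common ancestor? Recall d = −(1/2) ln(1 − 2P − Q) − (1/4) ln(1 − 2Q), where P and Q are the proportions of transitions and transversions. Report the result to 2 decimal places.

10.00

P = 175/1346 ≈ 0.130015 and Q = 122/1346 ≈ 0.090639.
Under the Kimura two-parameter model, d = −½ ln(1 − 2P − Q) − ¼ ln(1 − 2Q).
1 − 2P − Q = 0.649331, giving −½ ln(0.649331) = 0.215906.
1 − 2Q = 0.818722, giving −¼ ln(0.818722) = 0.050003.
d = 0.215906 + 0.050003 = 0.265909.
Under a molecular clock d = 2μt, so t = d/(2μ) = 0.265909 / (2 × 0.0133) = 10.00 Myr.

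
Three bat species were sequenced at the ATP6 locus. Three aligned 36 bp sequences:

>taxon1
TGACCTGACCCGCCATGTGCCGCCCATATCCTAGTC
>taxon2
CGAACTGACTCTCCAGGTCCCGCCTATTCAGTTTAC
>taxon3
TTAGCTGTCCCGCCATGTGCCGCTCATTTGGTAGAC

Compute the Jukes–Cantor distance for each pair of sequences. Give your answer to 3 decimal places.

taxon1–taxon2: 14/36 sites differ → p ≈ 0.388889, d = −0.75 ln(1 − 0.518519) = 0.548166 ≈ 0.548.
taxon1–taxon3: 8/36 sites differ → p ≈ 0.222222, d = −0.75 ln(1 − 0.296296) = 0.263548 ≈ 0.264.
taxon2–taxon3: 14/36 sites differ → p ≈ 0.388889, d = −0.75 ln(1 − 0.518519) = 0.548166 ≈ 0.548.

d(taxon1,taxon2) = 0.548, d(taxon1,taxon3) = 0.264, d(taxon2,taxon3) = 0.548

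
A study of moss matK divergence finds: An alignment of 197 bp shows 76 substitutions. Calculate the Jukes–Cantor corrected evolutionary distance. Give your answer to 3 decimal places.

p = 76/197 ≈ 0.385787.
d = −(3/4) ln(1 − 4p/3) = −0.75 ln(1 − 0.514383) = −0.75 ln(0.485617)
  = −0.75 × (-0.722335) = 0.541751 substitutions/site.

0.542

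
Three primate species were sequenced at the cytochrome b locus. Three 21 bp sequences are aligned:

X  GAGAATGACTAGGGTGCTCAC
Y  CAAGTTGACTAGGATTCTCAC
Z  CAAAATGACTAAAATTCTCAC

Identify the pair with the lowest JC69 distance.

Y and Z

X–Y: 6/21 differ, p = 0.286, d = 0.360.
X–Z: 6/21 differ, p = 0.286, d = 0.360.
Y–Z: 4/21 differ, p = 0.190, d = 0.220.
The smallest distance is between Y and Z.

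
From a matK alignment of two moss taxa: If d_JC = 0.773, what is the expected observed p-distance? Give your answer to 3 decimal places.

0.482

p = (3/4)(1 − e^(−4d/3)) = 0.75 × (1 − e^(-1.030667)) = 0.75 × (1 − 0.356769) = 0.482423.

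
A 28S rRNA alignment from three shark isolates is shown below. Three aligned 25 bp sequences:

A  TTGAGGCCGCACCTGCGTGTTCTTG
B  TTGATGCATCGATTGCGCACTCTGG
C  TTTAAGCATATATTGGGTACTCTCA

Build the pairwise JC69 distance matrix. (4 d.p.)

A–B: 10/25 sites differ → p = 0.4, d = −0.75 ln(1 − 0.533333) = 0.571605 ≈ 0.5716.
A–C: 13/25 sites differ → p = 0.52, d = −0.75 ln(1 − 0.693333) = 0.886495 ≈ 0.8865.
B–C: 8/25 sites differ → p = 0.32, d = −0.75 ln(1 − 0.426667) = 0.417216 ≈ 0.4172.

d(A,B) = 0.5716, d(A,C) = 0.8865, d(B,C) = 0.4172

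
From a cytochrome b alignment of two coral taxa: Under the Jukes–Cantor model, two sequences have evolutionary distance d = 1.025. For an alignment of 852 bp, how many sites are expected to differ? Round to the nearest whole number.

Invert JC69: p = (3/4)(1 − e^(−4d/3)) = 0.75 × (1 − e^(-1.366667)) = 0.75 × (1 − 0.254955) = 0.558784.
Expected differing sites = pL ≈ 0.558784 × 852 = 476.083968 ≈ 476.

476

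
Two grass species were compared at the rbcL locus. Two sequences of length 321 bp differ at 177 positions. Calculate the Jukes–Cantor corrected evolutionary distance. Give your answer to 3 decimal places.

0.997

p = 177/321 ≈ 0.551402.
d = −(3/4) ln(1 − 4p/3) = −0.75 ln(1 − 0.735203) = −0.75 ln(0.264797)
  = −0.75 × (-1.328792) = 0.996594 substitutions/site.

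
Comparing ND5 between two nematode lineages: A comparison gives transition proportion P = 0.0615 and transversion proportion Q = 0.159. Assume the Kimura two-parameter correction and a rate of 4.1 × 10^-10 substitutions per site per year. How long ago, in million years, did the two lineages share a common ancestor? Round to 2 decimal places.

318.69

Under the Kimura two-parameter model, d = −½ ln(1 − 2P − Q) − ¼ ln(1 − 2Q).
1 − 2P − Q = 0.718, giving −½ ln(0.718) = 0.165643.
1 − 2Q = 0.682, giving −¼ ln(0.682) = 0.095681.
d = 0.165643 + 0.095681 = 0.261324.
Under a molecular clock d = 2μt, so t = d/(2μ) = 0.261324 / (2 × 4.1 × 10^-10) = 318.69 million years.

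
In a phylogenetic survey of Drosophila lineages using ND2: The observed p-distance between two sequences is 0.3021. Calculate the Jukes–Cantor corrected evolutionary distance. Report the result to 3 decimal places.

0.387

d = −(3/4) ln(1 − 4p/3) = −0.75 ln(1 − 0.4028) = −0.75 ln(0.5972)
  = −0.75 × (-0.515503) = 0.386627 substitutions/site.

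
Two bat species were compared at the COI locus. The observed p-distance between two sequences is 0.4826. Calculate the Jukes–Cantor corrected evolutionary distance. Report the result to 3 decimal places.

0.773

d = −(3/4) ln(1 − 4p/3) = −0.75 ln(1 − 0.643467) = −0.75 ln(0.356533)
  = −0.75 × (-1.031328) = 0.773496 substitutions/site.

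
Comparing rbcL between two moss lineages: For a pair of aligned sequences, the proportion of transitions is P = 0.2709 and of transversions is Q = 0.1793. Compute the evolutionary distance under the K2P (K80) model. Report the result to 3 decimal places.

Under the Kimura two-parameter model, d = −½ ln(1 − 2P − Q) − ¼ ln(1 − 2Q).
1 − 2P − Q = 0.2789, giving −½ ln(0.2789) = 0.638451.
1 − 2Q = 0.6414, giving −¼ ln(0.6414) = 0.111025.
d = 0.638451 + 0.111025 = 0.749476.

0.749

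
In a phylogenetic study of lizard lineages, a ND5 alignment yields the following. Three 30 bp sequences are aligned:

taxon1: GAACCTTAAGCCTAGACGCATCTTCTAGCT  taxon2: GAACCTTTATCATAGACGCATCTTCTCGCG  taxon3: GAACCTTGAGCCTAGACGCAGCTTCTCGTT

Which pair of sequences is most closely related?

taxon1 and taxon3

taxon1–taxon2: 5/30 differ, p = 0.167, d = 0.188.
taxon1–taxon3: 4/30 differ, p = 0.133, d = 0.147.
taxon2–taxon3: 6/30 differ, p = 0.200, d = 0.233.
The smallest distance is between taxon1 and taxon3.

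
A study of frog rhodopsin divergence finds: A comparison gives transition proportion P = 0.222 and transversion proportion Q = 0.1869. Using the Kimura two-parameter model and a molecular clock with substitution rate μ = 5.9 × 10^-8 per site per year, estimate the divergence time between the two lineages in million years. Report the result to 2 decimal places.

Under the Kimura two-parameter model, d = −½ ln(1 − 2P − Q) − ¼ ln(1 − 2Q).
1 − 2P − Q = 0.3691, giving −½ ln(0.3691) = 0.498344.
1 − 2Q = 0.6262, giving −¼ ln(0.6262) = 0.117021.
d = 0.498344 + 0.117021 = 0.615365.
Under a molecular clock d = 2μt, so t = d/(2μ) = 0.615365 / (2 × 5.9 × 10^-8) = 5.21 million years.

5.21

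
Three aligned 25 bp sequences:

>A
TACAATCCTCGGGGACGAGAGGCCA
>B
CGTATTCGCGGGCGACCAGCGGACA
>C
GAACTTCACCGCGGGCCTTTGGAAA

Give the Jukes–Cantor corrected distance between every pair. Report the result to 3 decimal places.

A–B: 11/25 sites differ → p = 0.44, d = −0.75 ln(1 − 0.586667) = 0.662626 ≈ 0.663.
A–C: 14/25 sites differ → p = 0.56, d = −0.75 ln(1 − 0.746667) = 1.029788 ≈ 1.030.
B–C: 13/25 sites differ → p = 0.52, d = −0.75 ln(1 − 0.693333) = 0.886495 ≈ 0.886.

d(A,B) = 0.663, d(A,C) = 1.030, d(B,C) = 0.886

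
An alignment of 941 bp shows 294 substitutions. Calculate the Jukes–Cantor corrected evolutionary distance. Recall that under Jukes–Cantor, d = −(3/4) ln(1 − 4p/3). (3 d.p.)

p = 294/941 ≈ 0.312434.
d = −(3/4) ln(1 − 4p/3) = −0.75 ln(1 − 0.416579) = −0.75 ln(0.583421)
  = −0.75 × (-0.538846) = 0.404135 substitutions/site.

0.404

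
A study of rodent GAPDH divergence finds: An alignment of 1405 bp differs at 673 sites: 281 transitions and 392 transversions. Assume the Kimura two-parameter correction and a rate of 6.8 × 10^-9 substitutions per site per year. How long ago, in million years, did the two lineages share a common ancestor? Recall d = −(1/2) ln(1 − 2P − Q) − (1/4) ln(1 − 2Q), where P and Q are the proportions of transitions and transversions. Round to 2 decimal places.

56.79

P = 281/1405 = 0.2 and Q = 392/1405 ≈ 0.279004.
Under the Kimura two-parameter model, d = −½ ln(1 − 2P − Q) − ¼ ln(1 − 2Q).
1 − 2P − Q = 0.320996, giving −½ ln(0.320996) = 0.568163.
1 − 2Q = 0.441992, giving −¼ ln(0.441992) = 0.204116.
d = 0.568163 + 0.204116 = 0.772279.
Under a molecular clock d = 2μt, so t = d/(2μ) = 0.772279 / (2 × 6.8 × 10^-9) = 56.79 million years.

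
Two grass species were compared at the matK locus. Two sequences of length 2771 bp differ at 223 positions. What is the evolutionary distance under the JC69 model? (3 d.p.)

p = 223/2771 ≈ 0.080476.
d = −(3/4) ln(1 − 4p/3) = −0.75 ln(1 − 0.107301) = −0.75 ln(0.892699)
  = −0.75 × (-0.113506) = 0.085130 substitutions/site.

0.085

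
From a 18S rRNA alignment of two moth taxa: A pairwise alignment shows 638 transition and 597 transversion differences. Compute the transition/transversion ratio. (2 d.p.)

1.07

R = 638/597 = 1.068676… ≈ 1.07 (to 2 d.p.).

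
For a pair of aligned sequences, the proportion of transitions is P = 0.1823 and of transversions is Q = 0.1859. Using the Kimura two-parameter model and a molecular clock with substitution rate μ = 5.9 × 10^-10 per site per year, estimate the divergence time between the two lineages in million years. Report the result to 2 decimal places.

437.32

Under the Kimura two-parameter model, d = −½ ln(1 − 2P − Q) − ¼ ln(1 − 2Q).
1 − 2P − Q = 0.4495, giving −½ ln(0.4495) = 0.399810.
1 − 2Q = 0.6282, giving −¼ ln(0.6282) = 0.116224.
d = 0.399810 + 0.116224 = 0.516034.
Under a molecular clock d = 2μt, so t = d/(2μ) = 0.516034 / (2 × 5.9 × 10^-10) = 437.32 million years.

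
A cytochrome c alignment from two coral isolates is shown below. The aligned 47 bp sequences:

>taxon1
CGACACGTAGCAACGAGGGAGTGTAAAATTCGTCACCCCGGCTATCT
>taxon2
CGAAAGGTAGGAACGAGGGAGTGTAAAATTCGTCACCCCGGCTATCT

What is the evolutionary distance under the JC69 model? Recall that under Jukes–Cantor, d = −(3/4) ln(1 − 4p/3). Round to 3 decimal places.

The sequences differ at 3 of 47 sites (4, 6, 11), so p = 3/47 ≈ 0.06383.
d = −(3/4) ln(1 − 4p/3) = −0.75 ln(1 − 0.085107) = −0.75 ln(0.914893)
  = −0.75 × (-0.088948) = 0.066711 substitutions/site.

0.067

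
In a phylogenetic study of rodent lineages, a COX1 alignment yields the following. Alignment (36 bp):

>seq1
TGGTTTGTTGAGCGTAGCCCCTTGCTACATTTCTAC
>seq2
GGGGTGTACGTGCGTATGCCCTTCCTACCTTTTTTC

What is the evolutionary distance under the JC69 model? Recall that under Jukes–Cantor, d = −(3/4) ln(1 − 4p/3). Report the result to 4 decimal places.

0.4926

The sequences differ at 13 of 36 sites, so p = 13/36 ≈ 0.361111.
d = −(3/4) ln(1 − 4p/3) = −0.75 ln(1 − 0.481481) = −0.75 ln(0.518519)
  = −0.75 × (-0.656779) = 0.492584 substitutions/site.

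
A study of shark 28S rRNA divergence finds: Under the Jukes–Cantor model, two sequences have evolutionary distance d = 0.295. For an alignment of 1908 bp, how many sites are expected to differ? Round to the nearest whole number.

Invert JC69: p = (3/4)(1 − e^(−4d/3)) = 0.75 × (1 − e^(-0.393333)) = 0.75 × (1 − 0.674804) = 0.243897.
Expected differing sites = pL ≈ 0.243897 × 1908 = 465.355476 ≈ 465.

465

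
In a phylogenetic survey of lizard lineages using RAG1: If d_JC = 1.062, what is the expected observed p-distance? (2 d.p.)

p = (3/4)(1 − e^(−4d/3)) = 0.75 × (1 − e^(-1.416)) = 0.75 × (1 − 0.242683) = 0.567988.

0.57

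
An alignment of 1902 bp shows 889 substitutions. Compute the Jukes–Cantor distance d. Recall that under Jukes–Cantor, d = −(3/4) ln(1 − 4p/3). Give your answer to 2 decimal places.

p = 889/1902 ≈ 0.467403.
d = −(3/4) ln(1 − 4p/3) = −0.75 ln(1 − 0.623204) = −0.75 ln(0.376796)
  = −0.75 × (-0.976051) = 0.732038 substitutions/site.

0.73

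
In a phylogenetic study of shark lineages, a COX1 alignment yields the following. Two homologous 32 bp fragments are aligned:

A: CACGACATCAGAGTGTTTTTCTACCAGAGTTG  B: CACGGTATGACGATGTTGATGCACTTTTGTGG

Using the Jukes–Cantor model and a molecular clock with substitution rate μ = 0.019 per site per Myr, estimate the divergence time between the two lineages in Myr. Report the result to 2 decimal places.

The sequences differ at 15 of 32 sites, so p = 15/32 = 0.46875.
d = −(3/4) ln(1 − 4p/3) = −0.75 ln(1 − 0.625) = −0.75 ln(0.375)
  = −0.75 × (-0.980829) = 0.735622 substitutions/site.
Under a molecular clock d = 2μt, so t = d/(2μ) = 0.735622 / (2 × 0.019) = 19.36 Myr.

19.36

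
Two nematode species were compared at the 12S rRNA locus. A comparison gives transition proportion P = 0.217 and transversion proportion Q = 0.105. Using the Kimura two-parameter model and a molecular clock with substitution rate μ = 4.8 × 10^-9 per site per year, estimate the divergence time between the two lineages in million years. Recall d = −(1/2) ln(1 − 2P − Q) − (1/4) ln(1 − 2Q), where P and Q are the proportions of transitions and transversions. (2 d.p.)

46.47

Under the Kimura two-parameter model, d = −½ ln(1 − 2P − Q) − ¼ ln(1 − 2Q).
1 − 2P − Q = 0.461, giving −½ ln(0.461) = 0.387179.
1 − 2Q = 0.79, giving −¼ ln(0.79) = 0.058931.
d = 0.387179 + 0.058931 = 0.446110.
Under a molecular clock d = 2μt, so t = d/(2μ) = 0.446110 / (2 × 4.8 × 10^-9) = 46.47 million years.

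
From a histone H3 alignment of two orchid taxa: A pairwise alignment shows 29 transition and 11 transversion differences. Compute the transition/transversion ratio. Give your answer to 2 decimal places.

R = 29/11 = 2.636363… ≈ 2.64 (to 2 d.p.).

2.64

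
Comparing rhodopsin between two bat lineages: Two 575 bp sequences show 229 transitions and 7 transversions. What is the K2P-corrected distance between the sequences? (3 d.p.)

0.833

P = 229/575 ≈ 0.398261 and Q = 7/575 ≈ 0.012174.
Under the Kimura two-parameter model, d = −½ ln(1 − 2P − Q) − ¼ ln(1 − 2Q).
1 − 2P − Q = 0.191304, giving −½ ln(0.191304) = 0.826946.
1 − 2Q = 0.975652, giving −¼ ln(0.975652) = 0.006162.
d = 0.826946 + 0.006162 = 0.833108.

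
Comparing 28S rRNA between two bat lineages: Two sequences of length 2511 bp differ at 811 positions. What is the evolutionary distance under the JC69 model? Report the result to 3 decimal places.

0.422

p = 811/2511 ≈ 0.322979.
d = −(3/4) ln(1 − 4p/3) = −0.75 ln(1 − 0.430639) = −0.75 ln(0.569361)
  = −0.75 × (-0.563241) = 0.422431 substitutions/site.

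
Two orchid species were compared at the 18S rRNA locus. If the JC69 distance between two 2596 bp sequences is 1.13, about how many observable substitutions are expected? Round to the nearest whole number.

Invert JC69: p = (3/4)(1 − e^(−4d/3)) = 0.75 × (1 − e^(-1.506667)) = 0.75 × (1 − 0.221647) = 0.583765.
Expected differing sites = pL ≈ 0.583765 × 2596 = 1515.45394 ≈ 1515.

1515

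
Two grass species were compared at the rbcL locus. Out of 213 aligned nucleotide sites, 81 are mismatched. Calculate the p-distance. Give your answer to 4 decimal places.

p = 81/213 = 0.380281… ≈ 0.3803 (to 4 d.p.).

0.3803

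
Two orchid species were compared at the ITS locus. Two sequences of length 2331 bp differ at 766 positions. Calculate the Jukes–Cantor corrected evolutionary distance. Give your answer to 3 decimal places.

p = 766/2331 ≈ 0.328614.
d = −(3/4) ln(1 − 4p/3) = −0.75 ln(1 − 0.438152) = −0.75 ln(0.561848)
  = −0.75 × (-0.576524) = 0.432393 substitutions/site.

0.432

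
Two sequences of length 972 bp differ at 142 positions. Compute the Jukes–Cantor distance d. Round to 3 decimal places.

0.162

p = 142/972 ≈ 0.146091.
d = −(3/4) ln(1 − 4p/3) = −0.75 ln(1 − 0.194788) = −0.75 ln(0.805212)
  = −0.75 × (-0.216650) = 0.162488 substitutions/site.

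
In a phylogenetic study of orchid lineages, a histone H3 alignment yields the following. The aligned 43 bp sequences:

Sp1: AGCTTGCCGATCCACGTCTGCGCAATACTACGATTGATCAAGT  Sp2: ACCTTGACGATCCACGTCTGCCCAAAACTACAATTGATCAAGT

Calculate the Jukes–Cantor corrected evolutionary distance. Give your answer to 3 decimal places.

The sequences differ at 5 of 43 sites (2, 7, 22, 26, 32), so p = 5/43 ≈ 0.116279.
d = −(3/4) ln(1 − 4p/3) = −0.75 ln(1 − 0.155039) = −0.75 ln(0.844961)
  = −0.75 × (-0.168465) = 0.126349 substitutions/site.

0.126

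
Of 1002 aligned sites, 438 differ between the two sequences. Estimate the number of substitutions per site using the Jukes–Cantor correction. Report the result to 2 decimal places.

0.66

p = 438/1002 ≈ 0.437126.
d = −(3/4) ln(1 − 4p/3) = −0.75 ln(1 − 0.582835) = −0.75 ln(0.417165)
  = −0.75 × (-0.874273) = 0.655705 substitutions/site.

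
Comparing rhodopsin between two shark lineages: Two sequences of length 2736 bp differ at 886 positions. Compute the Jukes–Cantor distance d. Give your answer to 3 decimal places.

0.424

p = 886/2736 ≈ 0.32383.
d = −(3/4) ln(1 − 4p/3) = −0.75 ln(1 − 0.431773) = −0.75 ln(0.568227)
  = −0.75 × (-0.565234) = 0.423926 substitutions/site.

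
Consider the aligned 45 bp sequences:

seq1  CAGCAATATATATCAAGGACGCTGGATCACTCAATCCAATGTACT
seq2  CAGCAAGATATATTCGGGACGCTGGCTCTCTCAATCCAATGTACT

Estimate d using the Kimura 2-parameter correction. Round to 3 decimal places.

Of 45 sites, 2 differences are transitions and 4 are transversions, so P = 2/45 ≈ 0.044444 and Q = 4/45 ≈ 0.088889.
Under the Kimura two-parameter model, d = −½ ln(1 − 2P − Q) − ¼ ln(1 − 2Q).
1 − 2P − Q = 0.822223, giving −½ ln(0.822223) = 0.097872.
1 − 2Q = 0.822222, giving −¼ ln(0.822222) = 0.048936.
d = 0.097872 + 0.048936 = 0.146808.

0.147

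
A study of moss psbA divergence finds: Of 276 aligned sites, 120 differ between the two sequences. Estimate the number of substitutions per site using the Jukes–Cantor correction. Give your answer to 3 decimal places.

p = 120/276 ≈ 0.434783.
d = −(3/4) ln(1 − 4p/3) = −0.75 ln(1 − 0.579711) = −0.75 ln(0.420289)
  = −0.75 × (-0.866813) = 0.650110 substitutions/site.

0.650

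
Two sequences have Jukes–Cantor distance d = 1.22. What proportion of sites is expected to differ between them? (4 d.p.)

0.6026

p = (3/4)(1 − e^(−4d/3)) = 0.75 × (1 − e^(-1.626667)) = 0.75 × (1 − 0.196584) = 0.602562.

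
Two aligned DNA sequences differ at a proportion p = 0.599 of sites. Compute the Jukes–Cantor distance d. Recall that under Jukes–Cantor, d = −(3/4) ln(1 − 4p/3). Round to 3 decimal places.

d = −(3/4) ln(1 − 4p/3) = −0.75 ln(1 − 0.798667) = −0.75 ln(0.201333)
  = −0.75 × (-1.602795) = 1.202096 substitutions/site.

1.202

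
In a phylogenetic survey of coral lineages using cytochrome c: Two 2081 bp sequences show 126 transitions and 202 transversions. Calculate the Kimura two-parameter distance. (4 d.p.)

0.1770

P = 126/2081 ≈ 0.060548 and Q = 202/2081 ≈ 0.097069.
Under the Kimura two-parameter model, d = −½ ln(1 − 2P − Q) − ¼ ln(1 − 2Q).
1 − 2P − Q = 0.781835, giving −½ ln(0.781835) = 0.123056.
1 − 2Q = 0.805862, giving −¼ ln(0.805862) = 0.053961.
d = 0.123056 + 0.053961 = 0.177017.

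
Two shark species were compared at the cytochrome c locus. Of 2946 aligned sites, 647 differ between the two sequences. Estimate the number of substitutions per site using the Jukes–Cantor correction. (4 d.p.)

0.2599

p = 647/2946 ≈ 0.21962.
d = −(3/4) ln(1 − 4p/3) = −0.75 ln(1 − 0.292827) = −0.75 ln(0.707173)
  = −0.75 × (-0.346480) = 0.259860 substitutions/site.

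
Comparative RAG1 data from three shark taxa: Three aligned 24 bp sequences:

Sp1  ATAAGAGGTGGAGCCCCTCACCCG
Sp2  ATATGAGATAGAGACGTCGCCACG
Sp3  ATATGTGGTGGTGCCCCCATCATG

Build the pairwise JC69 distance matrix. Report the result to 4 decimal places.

Sp1–Sp2: 10/24 sites differ → p ≈ 0.416667, d = −0.75 ln(1 − 0.555556) = 0.608198 ≈ 0.6082.
Sp1–Sp3: 8/24 sites differ → p ≈ 0.333333, d = −0.75 ln(1 − 0.444444) = 0.440839 ≈ 0.4408.
Sp2–Sp3: 10/24 sites differ → p ≈ 0.416667, d = −0.75 ln(1 − 0.555556) = 0.608198 ≈ 0.6082.

d(Sp1,Sp2) = 0.6082, d(Sp1,Sp3) = 0.4408, d(Sp2,Sp3) = 0.6082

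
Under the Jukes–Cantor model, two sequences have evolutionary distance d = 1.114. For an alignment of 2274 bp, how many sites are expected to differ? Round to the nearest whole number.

1319

Invert JC69: p = (3/4)(1 − e^(−4d/3)) = 0.75 × (1 − e^(-1.485333)) = 0.75 × (1 − 0.226427) = 0.580180.
Expected differing sites = pL ≈ 0.580180 × 2274 = 1319.32932 ≈ 1319.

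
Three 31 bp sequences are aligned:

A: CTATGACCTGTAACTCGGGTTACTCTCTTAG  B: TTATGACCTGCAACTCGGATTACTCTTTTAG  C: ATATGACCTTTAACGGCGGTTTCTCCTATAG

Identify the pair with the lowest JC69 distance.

A–B: 4/31 differ, p = 0.129, d = 0.142.
A–C: 9/31 differ, p = 0.290, d = 0.367.
B–C: 10/31 differ, p = 0.323, d = 0.422.
The smallest distance is between A and B.

A and B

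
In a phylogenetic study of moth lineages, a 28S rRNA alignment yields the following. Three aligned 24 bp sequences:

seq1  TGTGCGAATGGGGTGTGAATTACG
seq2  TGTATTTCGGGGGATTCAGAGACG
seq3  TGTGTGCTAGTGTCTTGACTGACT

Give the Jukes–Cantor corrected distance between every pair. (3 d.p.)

d(seq1,seq2) = 0.824, d(seq1,seq3) = 0.708, d(seq2,seq3) = 0.824

seq1–seq2: 12/24 sites differ → p = 0.5, d = −0.75 ln(1 − 0.666667) = 0.823960 ≈ 0.824.
seq1–seq3: 11/24 sites differ → p ≈ 0.458333, d = −0.75 ln(1 − 0.611111) = 0.708346 ≈ 0.708.
seq2–seq3: 12/24 sites differ → p = 0.5, d = −0.75 ln(1 − 0.666667) = 0.823960 ≈ 0.824.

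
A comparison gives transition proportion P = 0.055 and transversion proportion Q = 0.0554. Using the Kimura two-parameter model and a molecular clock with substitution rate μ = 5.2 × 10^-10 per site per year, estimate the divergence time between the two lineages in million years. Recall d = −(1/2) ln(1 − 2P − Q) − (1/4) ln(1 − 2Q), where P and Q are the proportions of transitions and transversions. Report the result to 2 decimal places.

Under the Kimura two-parameter model, d = −½ ln(1 − 2P − Q) − ¼ ln(1 − 2Q).
1 − 2P − Q = 0.8346, giving −½ ln(0.8346) = 0.090401.
1 − 2Q = 0.8892, giving −¼ ln(0.8892) = 0.029358.
d = 0.090401 + 0.029358 = 0.119759.
Under a molecular clock d = 2μt, so t = d/(2μ) = 0.119759 / (2 × 5.2 × 10^-10) = 115.15 million years.

115.15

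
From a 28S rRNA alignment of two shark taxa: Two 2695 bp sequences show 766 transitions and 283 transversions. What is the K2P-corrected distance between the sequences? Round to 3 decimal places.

0.619

P = 766/2695 ≈ 0.28423 and Q = 283/2695 ≈ 0.105009.
Under the Kimura two-parameter model, d = −½ ln(1 − 2P − Q) − ¼ ln(1 − 2Q).
1 − 2P − Q = 0.326531, giving −½ ln(0.326531) = 0.559615.
1 − 2Q = 0.789982, giving −¼ ln(0.789982) = 0.058936.
d = 0.559615 + 0.058936 = 0.618551.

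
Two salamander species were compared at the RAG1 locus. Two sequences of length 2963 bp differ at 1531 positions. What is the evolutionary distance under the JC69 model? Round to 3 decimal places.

p = 1531/2963 ≈ 0.516706.
d = −(3/4) ln(1 − 4p/3) = −0.75 ln(1 − 0.688941) = −0.75 ln(0.311059)
  = −0.75 × (-1.167773) = 0.875830 substitutions/site.

0.876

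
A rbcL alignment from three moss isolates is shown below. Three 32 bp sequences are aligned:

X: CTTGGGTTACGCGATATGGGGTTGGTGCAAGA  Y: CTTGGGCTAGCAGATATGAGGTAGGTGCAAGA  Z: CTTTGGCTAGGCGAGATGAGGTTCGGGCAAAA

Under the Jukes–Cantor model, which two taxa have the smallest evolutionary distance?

X and Y

X–Y: 6/32 differ, p = 0.188, d = 0.216.
X–Z: 8/32 differ, p = 0.250, d = 0.304.
Y–Z: 8/32 differ, p = 0.250, d = 0.304.
The smallest distance is between X and Y.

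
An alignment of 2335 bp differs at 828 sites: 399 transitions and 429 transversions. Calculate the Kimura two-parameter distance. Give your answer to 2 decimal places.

P = 399/2335 ≈ 0.170878 and Q = 429/2335 ≈ 0.183726.
Under the Kimura two-parameter model, d = −½ ln(1 − 2P − Q) − ¼ ln(1 − 2Q).
1 − 2P − Q = 0.474518, giving −½ ln(0.474518) = 0.372728.
1 − 2Q = 0.632548, giving −¼ ln(0.632548) = 0.114500.
d = 0.372728 + 0.114500 = 0.487228.

0.49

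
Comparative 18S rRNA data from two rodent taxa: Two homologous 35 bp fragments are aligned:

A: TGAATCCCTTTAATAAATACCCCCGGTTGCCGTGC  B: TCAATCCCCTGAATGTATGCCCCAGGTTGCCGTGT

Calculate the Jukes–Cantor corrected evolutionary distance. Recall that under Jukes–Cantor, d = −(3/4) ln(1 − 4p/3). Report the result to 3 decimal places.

0.273

The sequences differ at 8 of 35 sites (2, 9, 11, 15, 16, 19, 24, 35), so p = 8/35 ≈ 0.228571.
d = −(3/4) ln(1 − 4p/3) = −0.75 ln(1 − 0.304761) = −0.75 ln(0.695239)
  = −0.75 × (-0.363500) = 0.272625 substitutions/site.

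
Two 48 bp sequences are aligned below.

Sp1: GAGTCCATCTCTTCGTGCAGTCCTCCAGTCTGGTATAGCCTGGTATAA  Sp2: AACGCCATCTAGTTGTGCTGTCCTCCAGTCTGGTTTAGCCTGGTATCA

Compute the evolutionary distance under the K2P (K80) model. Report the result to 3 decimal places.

0.216

Of 48 sites, 2 differences are transitions and 7 are transversions, so P = 2/48 ≈ 0.041667 and Q = 7/48 ≈ 0.145833.
Under the Kimura two-parameter model, d = −½ ln(1 − 2P − Q) − ¼ ln(1 − 2Q).
1 − 2P − Q = 0.770833, giving −½ ln(0.770833) = 0.130142.
1 − 2Q = 0.708334, giving −¼ ln(0.708334) = 0.086210.
d = 0.130142 + 0.086210 = 0.216352.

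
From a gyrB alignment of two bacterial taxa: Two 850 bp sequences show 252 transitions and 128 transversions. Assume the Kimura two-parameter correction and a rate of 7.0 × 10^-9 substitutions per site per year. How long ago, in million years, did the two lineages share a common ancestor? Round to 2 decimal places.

55.00

P = 252/850 ≈ 0.296471 and Q = 128/850 ≈ 0.150588.
Under the Kimura two-parameter model, d = −½ ln(1 − 2P − Q) − ¼ ln(1 − 2Q).
1 − 2P − Q = 0.25647, giving −½ ln(0.25647) = 0.680372.
1 − 2Q = 0.698824, giving −¼ ln(0.698824) = 0.089589.
d = 0.680372 + 0.089589 = 0.769961.
Under a molecular clock d = 2μt, so t = d/(2μ) = 0.769961 / (2 × 7.0 × 10^-9) = 55.00 million years.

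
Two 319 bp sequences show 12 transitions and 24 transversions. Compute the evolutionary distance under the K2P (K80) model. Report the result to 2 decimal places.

P = 12/319 ≈ 0.037618 and Q = 24/319 ≈ 0.075235.
Under the Kimura two-parameter model, d = −½ ln(1 − 2P − Q) − ¼ ln(1 − 2Q).
1 − 2P − Q = 0.849529, giving −½ ln(0.849529) = 0.081537.
1 − 2Q = 0.84953, giving −¼ ln(0.84953) = 0.040768.
d = 0.081537 + 0.040768 = 0.122305.

0.12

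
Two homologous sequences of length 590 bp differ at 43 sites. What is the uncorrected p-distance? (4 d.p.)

p = 43/590 = 0.072881… ≈ 0.0729 (to 4 d.p.).

0.0729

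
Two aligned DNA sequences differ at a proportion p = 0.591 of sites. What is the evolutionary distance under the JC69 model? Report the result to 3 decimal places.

1.163

d = −(3/4) ln(1 − 4p/3) = −0.75 ln(1 − 0.788) = −0.75 ln(0.212)
  = −0.75 × (-1.551169) = 1.163377 substitutions/site.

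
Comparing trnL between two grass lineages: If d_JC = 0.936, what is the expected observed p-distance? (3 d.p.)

p = (3/4)(1 − e^(−4d/3)) = 0.75 × (1 − e^(-1.248)) = 0.75 × (1 − 0.287078) = 0.534692.

0.535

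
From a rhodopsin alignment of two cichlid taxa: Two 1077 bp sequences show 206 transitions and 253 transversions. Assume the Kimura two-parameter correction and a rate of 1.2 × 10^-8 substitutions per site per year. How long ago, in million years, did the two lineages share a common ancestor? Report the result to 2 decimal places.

P = 206/1077 ≈ 0.191272 and Q = 253/1077 ≈ 0.234912.
Under the Kimura two-parameter model, d = −½ ln(1 − 2P − Q) − ¼ ln(1 − 2Q).
1 − 2P − Q = 0.382544, giving −½ ln(0.382544) = 0.480456.
1 − 2Q = 0.530176, giving −¼ ln(0.530176) = 0.158637.
d = 0.480456 + 0.158637 = 0.639093.
Under a molecular clock d = 2μt, so t = d/(2μ) = 0.639093 / (2 × 1.2 × 10^-8) = 26.63 million years.

26.63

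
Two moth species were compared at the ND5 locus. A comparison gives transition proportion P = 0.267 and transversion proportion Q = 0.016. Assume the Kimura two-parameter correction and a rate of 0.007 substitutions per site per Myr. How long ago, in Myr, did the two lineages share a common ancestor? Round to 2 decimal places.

Under the Kimura two-parameter model, d = −½ ln(1 − 2P − Q) − ¼ ln(1 − 2Q).
1 − 2P − Q = 0.45, giving −½ ln(0.45) = 0.399254.
1 − 2Q = 0.968, giving −¼ ln(0.968) = 0.008131.
d = 0.399254 + 0.008131 = 0.407385.
Under a molecular clock d = 2μt, so t = d/(2μ) = 0.407385 / (2 × 0.007) = 29.10 Myr.

29.10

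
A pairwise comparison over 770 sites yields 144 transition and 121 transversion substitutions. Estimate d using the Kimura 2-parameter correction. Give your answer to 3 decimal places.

P = 144/770 ≈ 0.187013 and Q = 121/770 ≈ 0.157143.
Under the Kimura two-parameter model, d = −½ ln(1 − 2P − Q) − ¼ ln(1 − 2Q).
1 − 2P − Q = 0.468831, giving −½ ln(0.468831) = 0.378756.
1 − 2Q = 0.685714, giving −¼ ln(0.685714) = 0.094324.
d = 0.378756 + 0.094324 = 0.473080.

0.473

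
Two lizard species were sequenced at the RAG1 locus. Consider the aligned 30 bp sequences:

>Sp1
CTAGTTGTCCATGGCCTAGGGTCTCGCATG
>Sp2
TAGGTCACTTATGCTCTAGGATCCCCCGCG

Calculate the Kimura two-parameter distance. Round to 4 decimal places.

Of 30 sites, 12 differences are transitions and 3 are transversions, so P = 12/30 = 0.4 and Q = 3/30 = 0.1.
Under the Kimura two-parameter model, d = −½ ln(1 − 2P − Q) − ¼ ln(1 − 2Q).
1 − 2P − Q = 0.1, giving −½ ln(0.1) = 1.151293.
1 − 2Q = 0.8, giving −¼ ln(0.8) = 0.055786.
d = 1.151293 + 0.055786 = 1.207079.

1.2071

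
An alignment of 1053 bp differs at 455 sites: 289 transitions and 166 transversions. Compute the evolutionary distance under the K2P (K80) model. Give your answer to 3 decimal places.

0.708

P = 289/1053 ≈ 0.274454 and Q = 166/1053 ≈ 0.157645.
Under the Kimura two-parameter model, d = −½ ln(1 − 2P − Q) − ¼ ln(1 − 2Q).
1 − 2P − Q = 0.293447, giving −½ ln(0.293447) = 0.613029.
1 − 2Q = 0.68471, giving −¼ ln(0.68471) = 0.094690.
d = 0.613029 + 0.094690 = 0.707719.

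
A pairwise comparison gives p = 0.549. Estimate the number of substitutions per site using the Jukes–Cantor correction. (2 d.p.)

0.99

d = −(3/4) ln(1 − 4p/3) = −0.75 ln(1 − 0.732) = −0.75 ln(0.268)
  = −0.75 × (-1.316768) = 0.987576 substitutions/site.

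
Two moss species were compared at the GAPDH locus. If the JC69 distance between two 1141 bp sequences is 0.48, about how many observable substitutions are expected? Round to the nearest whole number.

405

Invert JC69: p = (3/4)(1 − e^(−4d/3)) = 0.75 × (1 − e^(-0.64)) = 0.75 × (1 − 0.527292) = 0.354531.
Expected differing sites = pL ≈ 0.354531 × 1141 = 404.519871 ≈ 405.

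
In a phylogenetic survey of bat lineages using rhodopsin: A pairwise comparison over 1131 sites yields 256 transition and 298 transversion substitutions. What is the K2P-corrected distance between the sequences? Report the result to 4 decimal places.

P = 256/1131 ≈ 0.226348 and Q = 298/1131 ≈ 0.263484.
Under the Kimura two-parameter model, d = −½ ln(1 − 2P − Q) − ¼ ln(1 − 2Q).
1 − 2P − Q = 0.28382, giving −½ ln(0.28382) = 0.629708.
1 − 2Q = 0.473032, giving −¼ ln(0.473032) = 0.187148.
d = 0.629708 + 0.187148 = 0.816856.

0.8169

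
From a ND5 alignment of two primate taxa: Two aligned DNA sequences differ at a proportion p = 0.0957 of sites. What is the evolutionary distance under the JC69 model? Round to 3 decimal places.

d = −(3/4) ln(1 − 4p/3) = −0.75 ln(1 − 0.1276) = −0.75 ln(0.8724)
  = −0.75 × (-0.136507) = 0.102380 substitutions/site.

0.102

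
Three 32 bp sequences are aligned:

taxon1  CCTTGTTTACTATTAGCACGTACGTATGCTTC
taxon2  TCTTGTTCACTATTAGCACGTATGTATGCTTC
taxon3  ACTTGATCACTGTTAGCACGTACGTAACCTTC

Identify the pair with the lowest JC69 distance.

taxon1 and taxon2

taxon1–taxon2: 3/32 differ, p = 0.094, d = 0.100.
taxon1–taxon3: 6/32 differ, p = 0.188, d = 0.216.
taxon2–taxon3: 6/32 differ, p = 0.188, d = 0.216.
The smallest distance is between taxon1 and taxon2.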